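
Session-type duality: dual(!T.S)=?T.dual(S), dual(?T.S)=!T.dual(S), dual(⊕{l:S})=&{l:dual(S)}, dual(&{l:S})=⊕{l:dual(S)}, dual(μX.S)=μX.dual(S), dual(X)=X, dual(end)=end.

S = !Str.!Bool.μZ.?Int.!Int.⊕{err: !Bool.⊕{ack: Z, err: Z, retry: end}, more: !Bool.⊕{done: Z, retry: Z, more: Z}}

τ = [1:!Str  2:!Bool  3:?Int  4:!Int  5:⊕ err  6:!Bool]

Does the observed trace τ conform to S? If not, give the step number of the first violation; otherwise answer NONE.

NONE

[1] !Str  ✓  residual = !Bool.μZ.…
[2] !Bool  ✓  residual = μZ.…
[3] ?Int  ✓  residual = !Int.⊕{err: !Bool.⊕{ack: μZ.…, err: μZ.…, retry: end}, more: !Bool.⊕{done: μZ.…, retry: μZ.…, more: μZ.…}}
[4] !Int  ✓  residual = ⊕{err: !Bool.⊕{ack: μZ.…, err: μZ.…, retry: end}, more: !Bool.⊕{done: μZ.…, retry: μZ.…, more: μZ.…}}
[5] ⊕ err  ✓  residual = !Bool.⊕{ack: μZ.…, err: μZ.…, retry: end}
[6] !Bool  ✓  residual = ⊕{ack: μZ.…, err: μZ.…, retry: end}
trace exhausted — no violation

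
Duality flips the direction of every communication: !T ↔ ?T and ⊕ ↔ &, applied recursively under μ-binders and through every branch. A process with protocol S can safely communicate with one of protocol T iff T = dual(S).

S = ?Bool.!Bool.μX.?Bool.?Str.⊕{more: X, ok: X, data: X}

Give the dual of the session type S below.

?Bool = !Bool
  !Bool = ?Bool
    μX = μX  (rec unchanged)
      ?Bool = !Bool
        ?Str = !Str
          ⊕{more,ok,data} = &{more,ok,data}  (internal→external)
            case more:
              dual(X) = X
            case ok:
              dual(X) = X
            case data:
              dual(X) = X

!Bool.?Bool.μX.!Bool.!Str.&{more: X, ok: X, data: X}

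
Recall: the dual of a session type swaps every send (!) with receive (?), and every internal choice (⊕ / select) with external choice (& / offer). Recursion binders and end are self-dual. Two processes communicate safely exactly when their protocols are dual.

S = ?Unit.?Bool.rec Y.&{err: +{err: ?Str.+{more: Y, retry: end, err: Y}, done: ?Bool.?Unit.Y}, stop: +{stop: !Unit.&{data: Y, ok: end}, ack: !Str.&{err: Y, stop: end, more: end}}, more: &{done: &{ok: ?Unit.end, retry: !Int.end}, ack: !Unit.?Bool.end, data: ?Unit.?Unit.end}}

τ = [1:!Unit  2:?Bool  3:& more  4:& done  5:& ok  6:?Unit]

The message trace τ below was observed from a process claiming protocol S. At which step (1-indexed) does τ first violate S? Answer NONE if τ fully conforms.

1

@1 got !Unit, protocol expects ?Unit  ✗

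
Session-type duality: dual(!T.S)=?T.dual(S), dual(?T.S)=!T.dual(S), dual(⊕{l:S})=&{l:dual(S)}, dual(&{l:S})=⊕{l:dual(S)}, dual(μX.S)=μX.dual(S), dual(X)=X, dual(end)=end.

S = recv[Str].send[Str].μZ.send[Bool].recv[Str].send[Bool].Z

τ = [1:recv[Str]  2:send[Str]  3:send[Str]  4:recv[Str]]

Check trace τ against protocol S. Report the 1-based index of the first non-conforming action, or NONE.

step 1: recv[Str]  match  state: send[Str].μZ.…
step 2: send[Str]  match  state: μZ.…
step 3: got send[Str], protocol expects send[Bool]  ✗

3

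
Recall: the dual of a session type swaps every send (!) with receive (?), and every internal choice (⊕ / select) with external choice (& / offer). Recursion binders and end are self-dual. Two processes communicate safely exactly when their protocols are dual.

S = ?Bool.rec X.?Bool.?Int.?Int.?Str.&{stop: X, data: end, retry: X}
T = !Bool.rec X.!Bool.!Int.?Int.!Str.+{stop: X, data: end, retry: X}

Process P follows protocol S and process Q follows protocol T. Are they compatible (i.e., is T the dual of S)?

NO

?Bool vs !Bool  ✓
  rec X vs rec X  ✓ (μ self-dual)
    ?Bool vs !Bool  ✓
      ?Int vs !Int  ✓
        ?Int vs ?Int  ✗ same direction on both sides — not dual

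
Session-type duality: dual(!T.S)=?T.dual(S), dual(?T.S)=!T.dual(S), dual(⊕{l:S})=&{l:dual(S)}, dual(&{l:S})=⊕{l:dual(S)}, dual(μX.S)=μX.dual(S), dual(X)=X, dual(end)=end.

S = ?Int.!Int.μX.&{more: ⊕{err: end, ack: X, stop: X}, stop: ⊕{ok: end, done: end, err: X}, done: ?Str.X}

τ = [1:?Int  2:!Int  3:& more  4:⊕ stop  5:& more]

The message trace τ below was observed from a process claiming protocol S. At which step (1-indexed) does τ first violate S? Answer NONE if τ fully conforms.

NONE

step 1: ?Int  ✓  now at !Int.μX.…
step 2: !Int  ✓  now at μX.…
step 3: & more  ✓  now at ⊕{err: end, ack: μX.…, stop: μX.…}
step 4: ⊕ stop  ✓  now at μX.…
step 5: & more  ✓  now at ⊕{err: end, ack: μX.…, stop: μX.…}
trace exhausted — no violation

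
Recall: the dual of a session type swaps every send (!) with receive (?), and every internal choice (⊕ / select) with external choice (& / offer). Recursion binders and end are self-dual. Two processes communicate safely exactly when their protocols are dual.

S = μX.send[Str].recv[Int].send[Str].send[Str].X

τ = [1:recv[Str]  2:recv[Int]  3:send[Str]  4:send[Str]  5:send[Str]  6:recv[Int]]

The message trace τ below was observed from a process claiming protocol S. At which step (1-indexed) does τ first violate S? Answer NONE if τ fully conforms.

1

@1 got recv[Str], protocol expects send[Str]  ✗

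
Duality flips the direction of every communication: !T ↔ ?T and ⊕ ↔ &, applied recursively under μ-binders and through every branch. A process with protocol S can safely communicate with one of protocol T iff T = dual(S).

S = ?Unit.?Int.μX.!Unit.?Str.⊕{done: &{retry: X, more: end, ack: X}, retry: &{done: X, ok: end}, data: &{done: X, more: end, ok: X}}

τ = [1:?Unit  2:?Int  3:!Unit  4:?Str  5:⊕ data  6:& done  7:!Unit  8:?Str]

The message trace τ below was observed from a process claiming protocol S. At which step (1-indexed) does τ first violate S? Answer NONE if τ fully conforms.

NONE

[1] ?Unit  ok  cont: ?Int.μX.…
[2] ?Int  ok  cont: μX.…
[3] !Unit  ok  cont: ?Str.⊕{done: &{retry: μX.…, more: end, ack: μX.…}, retry: &{done: μX.…, ok: end}, data: &{done: μX.…, more: end, ok: μX.…}}
[4] ?Str  ok  cont: ⊕{done: &{retry: μX.…, more: end, ack: μX.…}, retry: &{done: μX.…, ok: end}, data: &{done: μX.…, more: end, ok: μX.…}}
[5] ⊕ data  ok  cont: &{done: μX.…, more: end, ok: μX.…}
[6] & done  ok  cont: μX.…
[7] !Unit  ok  cont: ?Str.⊕{done: &{retry: μX.…, more: end, ack: μX.…}, retry: &{done: μX.…, ok: end}, data: &{done: μX.…, more: end, ok: μX.…}}
[8] ?Str  ok  cont: ⊕{done: &{retry: μX.…, more: end, ack: μX.…}, retry: &{done: μX.…, ok: end}, data: &{done: μX.…, more: end, ok: μX.…}}
τ conforms to S (length 8)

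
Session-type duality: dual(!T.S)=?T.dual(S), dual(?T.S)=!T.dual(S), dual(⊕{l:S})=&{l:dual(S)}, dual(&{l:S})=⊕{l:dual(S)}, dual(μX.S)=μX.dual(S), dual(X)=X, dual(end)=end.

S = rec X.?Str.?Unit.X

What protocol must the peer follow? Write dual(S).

rec X.!Str.!Unit.X

rec X ↦ rec X  (binder kept)
  ?Str ↦ !Str
    ?Unit ↦ !Unit
      X self-dual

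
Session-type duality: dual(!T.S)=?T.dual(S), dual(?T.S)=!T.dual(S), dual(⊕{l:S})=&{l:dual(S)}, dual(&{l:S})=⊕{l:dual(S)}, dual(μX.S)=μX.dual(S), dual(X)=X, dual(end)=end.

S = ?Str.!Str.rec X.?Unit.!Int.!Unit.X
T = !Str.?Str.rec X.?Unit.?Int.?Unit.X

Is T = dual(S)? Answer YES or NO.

NO

?Str vs !Str  ✓
  !Str vs ?Str  ✓
    rec X vs rec X  ✓ (rec unchanged)
      ?Unit vs ?Unit  ✗ same direction on both sides — not dual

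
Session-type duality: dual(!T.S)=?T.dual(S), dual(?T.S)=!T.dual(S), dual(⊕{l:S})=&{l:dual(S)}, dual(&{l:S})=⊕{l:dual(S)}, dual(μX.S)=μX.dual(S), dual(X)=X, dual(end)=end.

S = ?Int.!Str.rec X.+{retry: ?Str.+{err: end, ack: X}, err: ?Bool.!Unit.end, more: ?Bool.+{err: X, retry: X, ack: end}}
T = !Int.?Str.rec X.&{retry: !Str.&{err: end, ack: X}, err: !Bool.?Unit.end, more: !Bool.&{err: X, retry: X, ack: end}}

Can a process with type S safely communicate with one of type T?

?Int ‖ !Int  ✓
  !Str ‖ ?Str  ✓
    rec X ‖ rec X  ✓ (rec unchanged)
      +{retry,err,more} ‖ &{retry,err,more}  ✓ label sets agree
        case retry:
          ?Str ‖ !Str  ✓
            +{err,ack} ‖ &{err,ack}  ✓ label sets agree
              case err:
                end ‖ end  ✓
              case ack:
                X ‖ X  ✓
        case err:
          ?Bool ‖ !Bool  ✓
            !Unit ‖ ?Unit  ✓
              end ‖ end  ✓
        case more:
          ?Bool ‖ !Bool  ✓
            +{err,retry,ack} ‖ &{err,retry,ack}  ✓ label sets agree
              case err:
                X ‖ X  ✓
              case retry:
                X ‖ X  ✓
              case ack:
                end ‖ end  ✓

YES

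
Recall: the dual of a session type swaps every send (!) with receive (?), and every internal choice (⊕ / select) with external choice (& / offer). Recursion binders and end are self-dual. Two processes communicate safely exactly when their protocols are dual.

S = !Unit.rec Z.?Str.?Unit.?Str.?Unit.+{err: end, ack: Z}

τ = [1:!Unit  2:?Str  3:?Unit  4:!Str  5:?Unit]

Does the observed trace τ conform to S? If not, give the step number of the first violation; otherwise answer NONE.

@1 !Unit  ✓  now at rec Z.…
@2 ?Str  ✓  now at ?Unit.?Str.?Unit.+{err: end, ack: rec Z.…}
@3 ?Unit  ✓  now at ?Str.?Unit.+{err: end, ack: rec Z.…}
@4 got !Str, protocol expects ?Str  ✗

4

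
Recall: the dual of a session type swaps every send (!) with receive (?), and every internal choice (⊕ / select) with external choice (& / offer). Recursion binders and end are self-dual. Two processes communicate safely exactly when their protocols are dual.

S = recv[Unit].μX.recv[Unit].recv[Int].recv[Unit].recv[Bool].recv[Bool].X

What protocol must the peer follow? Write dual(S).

recv[Unit] ↦ send[Unit]
  μX ↦ μX  (binder kept)
    recv[Unit] ↦ send[Unit]
      recv[Int] ↦ send[Int]
        recv[Unit] ↦ send[Unit]
          recv[Bool] ↦ send[Bool]
            recv[Bool] ↦ send[Bool]
              X self-dual

send[Unit].μX.send[Unit].send[Int].send[Unit].send[Bool].send[Bool].X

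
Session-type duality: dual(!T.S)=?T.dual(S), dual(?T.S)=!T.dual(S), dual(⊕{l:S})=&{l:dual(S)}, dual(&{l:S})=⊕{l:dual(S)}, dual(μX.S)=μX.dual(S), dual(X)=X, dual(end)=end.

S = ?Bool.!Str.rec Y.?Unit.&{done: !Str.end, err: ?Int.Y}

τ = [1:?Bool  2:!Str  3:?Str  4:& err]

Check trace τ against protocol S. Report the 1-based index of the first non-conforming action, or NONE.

@1 ?Bool  ok  residual = !Str.rec Y.…
@2 !Str  ok  residual = rec Y.…
@3 got ?Str, protocol expects ?Unit  ✗

3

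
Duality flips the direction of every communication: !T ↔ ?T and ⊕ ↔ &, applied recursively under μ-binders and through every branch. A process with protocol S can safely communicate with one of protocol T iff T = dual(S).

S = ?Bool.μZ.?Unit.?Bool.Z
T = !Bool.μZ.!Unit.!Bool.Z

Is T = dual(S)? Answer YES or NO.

?Bool vs !Bool  ✓
  μZ vs μZ  ✓ (binder kept)
    ?Unit vs !Unit  ✓
      ?Bool vs !Bool  ✓
        Z vs Z  ✓

YES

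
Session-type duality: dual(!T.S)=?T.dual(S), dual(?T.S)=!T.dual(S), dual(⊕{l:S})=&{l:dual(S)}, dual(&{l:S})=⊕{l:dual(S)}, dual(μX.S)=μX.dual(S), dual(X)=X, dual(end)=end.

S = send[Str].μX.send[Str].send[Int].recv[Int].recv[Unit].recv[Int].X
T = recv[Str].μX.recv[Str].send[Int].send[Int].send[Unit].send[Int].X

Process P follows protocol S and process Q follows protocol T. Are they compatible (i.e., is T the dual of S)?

NO

send[Str] | recv[Str]  match
  μX | μX  match (rec unchanged)
    send[Str] | recv[Str]  match
      send[Int] | send[Int]  ✗ same direction on both sides — not dual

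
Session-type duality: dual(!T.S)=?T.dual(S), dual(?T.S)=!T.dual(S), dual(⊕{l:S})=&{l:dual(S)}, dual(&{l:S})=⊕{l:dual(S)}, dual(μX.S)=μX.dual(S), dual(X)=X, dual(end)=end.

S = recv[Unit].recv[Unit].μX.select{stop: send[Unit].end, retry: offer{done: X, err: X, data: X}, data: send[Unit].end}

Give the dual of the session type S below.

recv[Unit] = send[Unit]
  recv[Unit] = send[Unit]
    μX = μX  (μ self-dual)
      select{stop,retry,data} = offer{stop,retry,data}  (⊕→&)
        [stop]
          send[Unit] = recv[Unit]
            end self-dual
        [retry]
          offer{done,err,data} = select{done,err,data}  (&→⊕)
            [done]
              X self-dual
            [err]
              X self-dual
            [data]
              X self-dual
        [data]
          send[Unit] = recv[Unit]
            end self-dual

send[Unit].send[Unit].μX.offer{stop: recv[Unit].end, retry: select{done: X, err: X, data: X}, data: recv[Unit].end}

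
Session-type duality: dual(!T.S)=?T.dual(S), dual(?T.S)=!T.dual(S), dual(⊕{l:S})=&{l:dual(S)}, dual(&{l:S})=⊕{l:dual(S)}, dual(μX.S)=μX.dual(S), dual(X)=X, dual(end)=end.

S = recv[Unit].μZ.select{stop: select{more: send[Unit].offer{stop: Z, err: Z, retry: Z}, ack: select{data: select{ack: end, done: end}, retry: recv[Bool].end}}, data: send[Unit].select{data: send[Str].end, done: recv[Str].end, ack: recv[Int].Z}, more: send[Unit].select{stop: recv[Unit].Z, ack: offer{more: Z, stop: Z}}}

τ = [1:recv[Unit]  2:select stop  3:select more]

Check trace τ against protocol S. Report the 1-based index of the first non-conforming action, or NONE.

@1 recv[Unit]  ✓  now at μZ.…
@2 select stop  ✓  now at select{more: send[Unit].offer{stop: μZ.…, err: μZ.…, retry: μZ.…}, ack: select{data: select{ack: end, done: end}, retry: recv[Bool].end}}
@3 select more  ✓  now at send[Unit].offer{stop: μZ.…, err: μZ.…, retry: μZ.…}
trace exhausted — no violation

NONE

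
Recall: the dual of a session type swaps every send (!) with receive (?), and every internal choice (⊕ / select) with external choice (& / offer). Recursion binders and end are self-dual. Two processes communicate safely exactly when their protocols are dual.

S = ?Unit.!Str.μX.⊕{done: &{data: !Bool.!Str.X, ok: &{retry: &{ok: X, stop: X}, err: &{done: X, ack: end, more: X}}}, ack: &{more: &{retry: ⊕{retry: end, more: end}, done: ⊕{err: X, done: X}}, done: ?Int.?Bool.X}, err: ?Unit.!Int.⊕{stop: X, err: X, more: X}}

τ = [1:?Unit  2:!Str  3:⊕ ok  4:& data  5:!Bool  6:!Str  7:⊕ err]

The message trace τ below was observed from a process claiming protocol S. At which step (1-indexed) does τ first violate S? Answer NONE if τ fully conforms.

step 1: ?Unit  ✓  state: !Str.μX.…
step 2: !Str  ✓  state: μX.…
step 3: got ⊕ ok, protocol expects ⊕ done or ⊕ ack or ⊕ err  ✗

3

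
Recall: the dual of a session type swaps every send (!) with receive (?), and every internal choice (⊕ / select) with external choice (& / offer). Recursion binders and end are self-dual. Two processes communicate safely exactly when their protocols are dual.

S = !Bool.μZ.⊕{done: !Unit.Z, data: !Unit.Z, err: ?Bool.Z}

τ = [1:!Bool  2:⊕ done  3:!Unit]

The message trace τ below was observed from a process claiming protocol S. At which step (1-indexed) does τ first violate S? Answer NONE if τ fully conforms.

NONE

@1 !Bool  ok  state: μZ.…
@2 ⊕ done  ok  state: !Unit.μZ.…
@3 !Unit  ok  state: μZ.…
all 3 steps conform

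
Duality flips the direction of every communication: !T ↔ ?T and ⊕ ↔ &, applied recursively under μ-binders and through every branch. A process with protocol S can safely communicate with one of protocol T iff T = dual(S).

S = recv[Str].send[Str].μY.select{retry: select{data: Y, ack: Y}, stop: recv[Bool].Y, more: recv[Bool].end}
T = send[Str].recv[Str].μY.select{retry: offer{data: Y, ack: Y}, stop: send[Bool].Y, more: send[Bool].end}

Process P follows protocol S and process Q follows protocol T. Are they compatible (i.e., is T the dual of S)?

recv[Str] ‖ send[Str]  match
  send[Str] ‖ recv[Str]  match
    μY ‖ μY  match (rec unchanged)
      select{retry,stop,more} ‖ select{retry,stop,more}  ✗ choice polarity not flipped — not dual

NO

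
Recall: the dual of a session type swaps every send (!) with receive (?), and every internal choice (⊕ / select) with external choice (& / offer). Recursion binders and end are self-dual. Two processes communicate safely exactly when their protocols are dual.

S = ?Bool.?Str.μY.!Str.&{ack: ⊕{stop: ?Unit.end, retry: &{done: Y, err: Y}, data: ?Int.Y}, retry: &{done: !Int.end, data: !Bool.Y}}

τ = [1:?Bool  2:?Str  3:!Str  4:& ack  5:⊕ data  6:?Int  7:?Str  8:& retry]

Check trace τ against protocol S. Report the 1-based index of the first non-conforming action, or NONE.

[1] ?Bool  ok  state: ?Str.μY.…
[2] ?Str  ok  state: μY.…
[3] !Str  ok  state: &{ack: ⊕{stop: ?Unit.end, retry: &{done: μY.…, err: μY.…}, data: ?Int.μY.…}, retry: &{done: !Int.end, data: !Bool.μY.…}}
[4] & ack  ok  state: ⊕{stop: ?Unit.end, retry: &{done: μY.…, err: μY.…}, data: ?Int.μY.…}
[5] ⊕ data  ok  state: ?Int.μY.…
[6] ?Int  ok  state: μY.…
[7] got ?Str, protocol expects !Str  ✗

7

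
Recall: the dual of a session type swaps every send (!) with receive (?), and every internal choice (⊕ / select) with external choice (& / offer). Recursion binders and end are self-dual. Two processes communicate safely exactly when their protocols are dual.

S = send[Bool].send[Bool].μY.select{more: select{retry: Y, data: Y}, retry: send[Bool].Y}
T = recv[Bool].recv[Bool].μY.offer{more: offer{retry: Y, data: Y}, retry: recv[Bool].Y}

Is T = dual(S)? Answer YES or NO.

YES

send[Bool] vs recv[Bool]  ok
  send[Bool] vs recv[Bool]  ok
    μY vs μY  ok (rec unchanged)
      select{more,retry} vs offer{more,retry}  ok same labels
        case more:
          select{retry,data} vs offer{retry,data}  ok same labels
            case retry:
              Y vs Y  ok
            case data:
              Y vs Y  ok
        case retry:
          send[Bool] vs recv[Bool]  ok
            Y vs Y  ok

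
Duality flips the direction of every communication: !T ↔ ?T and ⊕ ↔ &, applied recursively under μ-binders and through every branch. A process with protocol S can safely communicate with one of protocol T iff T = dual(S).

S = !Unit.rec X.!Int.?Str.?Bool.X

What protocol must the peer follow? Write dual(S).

?Unit.rec X.?Int.!Str.!Bool.X

!Unit ↦ ?Unit
  rec X ↦ rec X  (μ self-dual)
    !Int ↦ ?Int
      ?Str ↦ !Str
        ?Bool ↦ !Bool
          X ↦ X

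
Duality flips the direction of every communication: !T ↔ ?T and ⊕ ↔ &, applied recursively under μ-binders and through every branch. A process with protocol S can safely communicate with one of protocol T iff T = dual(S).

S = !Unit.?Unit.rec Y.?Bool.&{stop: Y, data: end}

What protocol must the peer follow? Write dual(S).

?Unit.!Unit.rec Y.!Bool.+{stop: Y, data: end}

!Unit ↦ ?Unit
  ?Unit ↦ !Unit
    rec Y ↦ rec Y  (binder kept)
      ?Bool ↦ !Bool
        &{stop,data} ↦ +{stop,data}  (external→internal)
          [stop]
            Y self-dual
          [data]
            end self-dual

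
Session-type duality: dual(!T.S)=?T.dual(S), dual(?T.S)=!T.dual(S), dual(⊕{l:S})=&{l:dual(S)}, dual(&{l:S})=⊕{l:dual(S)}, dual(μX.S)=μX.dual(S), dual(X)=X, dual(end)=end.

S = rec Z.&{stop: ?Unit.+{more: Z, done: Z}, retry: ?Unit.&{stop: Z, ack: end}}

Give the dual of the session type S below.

rec Z.+{stop: !Unit.&{more: Z, done: Z}, retry: !Unit.+{stop: Z, ack: end}}

rec Z = rec Z  (rec unchanged)
  &{stop,retry} = +{stop,retry}  (offer→select)
    [stop]
      ?Unit = !Unit
        +{more,done} = &{more,done}  (⊕→&)
          [more]
            dual(Z) = Z
          [done]
            dual(Z) = Z
    [retry]
      ?Unit = !Unit
        &{stop,ack} = +{stop,ack}  (offer→select)
          [stop]
            dual(Z) = Z
          [ack]
            dual(end) = end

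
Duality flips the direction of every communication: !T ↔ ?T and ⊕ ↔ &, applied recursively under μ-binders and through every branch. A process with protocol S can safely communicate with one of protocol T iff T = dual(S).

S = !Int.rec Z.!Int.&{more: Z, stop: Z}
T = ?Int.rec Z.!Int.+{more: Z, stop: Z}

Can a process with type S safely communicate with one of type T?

NO

!Int ‖ ?Int  ok
  rec Z ‖ rec Z  ok (μ self-dual)
    !Int ‖ !Int  ✗ same direction on both sides — not dual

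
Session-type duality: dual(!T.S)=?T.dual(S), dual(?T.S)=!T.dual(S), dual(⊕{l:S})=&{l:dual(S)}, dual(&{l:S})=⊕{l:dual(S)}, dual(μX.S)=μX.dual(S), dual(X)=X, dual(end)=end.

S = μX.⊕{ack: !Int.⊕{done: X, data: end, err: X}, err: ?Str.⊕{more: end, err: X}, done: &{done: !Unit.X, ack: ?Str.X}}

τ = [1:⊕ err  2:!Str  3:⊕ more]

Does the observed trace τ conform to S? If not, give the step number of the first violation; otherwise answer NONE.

@1 ⊕ err  ✓  state: ?Str.⊕{more: end, err: μX.…}
@2 got !Str, protocol expects ?Str  ✗

2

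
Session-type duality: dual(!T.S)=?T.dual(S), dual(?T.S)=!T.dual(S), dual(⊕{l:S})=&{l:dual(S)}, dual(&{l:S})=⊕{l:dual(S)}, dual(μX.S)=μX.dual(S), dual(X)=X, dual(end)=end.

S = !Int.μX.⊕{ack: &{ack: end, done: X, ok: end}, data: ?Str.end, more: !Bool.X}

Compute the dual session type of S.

?Int.μX.&{ack: ⊕{ack: end, done: X, ok: end}, data: !Str.end, more: ?Bool.X}

!Int ↦ ?Int
  μX ↦ μX  (rec unchanged)
    ⊕{ack,data,more} ↦ &{ack,data,more}  (internal→external)
      [ack]
        &{ack,done,ok} ↦ ⊕{ack,done,ok}  (external→internal)
          [ack]
            dual(end) = end
          [done]
            dual(X) = X
          [ok]
            dual(end) = end
      [data]
        ?Str ↦ !Str
          dual(end) = end
      [more]
        !Bool ↦ ?Bool
          dual(X) = X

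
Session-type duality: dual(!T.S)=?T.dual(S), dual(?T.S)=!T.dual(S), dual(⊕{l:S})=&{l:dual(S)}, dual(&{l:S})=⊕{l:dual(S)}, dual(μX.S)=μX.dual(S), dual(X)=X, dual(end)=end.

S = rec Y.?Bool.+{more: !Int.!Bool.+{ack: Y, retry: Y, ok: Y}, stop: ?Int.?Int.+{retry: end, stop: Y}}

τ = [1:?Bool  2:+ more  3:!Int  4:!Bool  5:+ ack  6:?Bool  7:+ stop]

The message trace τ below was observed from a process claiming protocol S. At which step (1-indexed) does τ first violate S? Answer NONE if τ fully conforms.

NONE

step 1: ?Bool  ok  residual = +{more: !Int.!Bool.+{ack: rec Y.…, retry: rec Y.…, ok: rec Y.…}, stop: ?Int.?Int.+{retry: end, stop: rec Y.…}}
step 2: + more  ok  residual = !Int.!Bool.+{ack: rec Y.…, retry: rec Y.…, ok: rec Y.…}
step 3: !Int  ok  residual = !Bool.+{ack: rec Y.…, retry: rec Y.…, ok: rec Y.…}
step 4: !Bool  ok  residual = +{ack: rec Y.…, retry: rec Y.…, ok: rec Y.…}
step 5: + ack  ok  residual = rec Y.…
step 6: ?Bool  ok  residual = +{more: !Int.!Bool.+{ack: rec Y.…, retry: rec Y.…, ok: rec Y.…}, stop: ?Int.?Int.+{retry: end, stop: rec Y.…}}
step 7: + stop  ok  residual = ?Int.?Int.+{retry: end, stop: rec Y.…}
trace exhausted — no violation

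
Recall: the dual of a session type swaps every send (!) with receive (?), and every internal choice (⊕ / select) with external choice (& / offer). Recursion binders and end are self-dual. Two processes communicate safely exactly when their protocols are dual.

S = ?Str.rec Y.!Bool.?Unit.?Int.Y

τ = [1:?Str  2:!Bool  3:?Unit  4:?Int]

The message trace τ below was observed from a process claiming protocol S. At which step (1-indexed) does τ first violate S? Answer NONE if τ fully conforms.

[1] ?Str  ok  cont: rec Y.…
[2] !Bool  ok  cont: ?Unit.?Int.rec Y.…
[3] ?Unit  ok  cont: ?Int.rec Y.…
[4] ?Int  ok  cont: rec Y.…
trace exhausted — no violation

NONE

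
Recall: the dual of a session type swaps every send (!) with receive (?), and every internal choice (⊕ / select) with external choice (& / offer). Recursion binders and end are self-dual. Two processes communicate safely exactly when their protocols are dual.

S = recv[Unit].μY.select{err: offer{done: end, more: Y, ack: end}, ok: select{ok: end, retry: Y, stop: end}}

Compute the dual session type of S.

send[Unit].μY.offer{err: select{done: end, more: Y, ack: end}, ok: offer{ok: end, retry: Y, stop: end}}

recv[Unit] → send[Unit]
  μY → μY  (μ self-dual)
    select{err,ok} → offer{err,ok}  (⊕→&)
      [err]
        offer{done,more,ack} → select{done,more,ack}  (&→⊕)
          [done]
            end self-dual
          [more]
            Y self-dual
          [ack]
            end self-dual
      [ok]
        select{ok,retry,stop} → offer{ok,retry,stop}  (⊕→&)
          [ok]
            end self-dual
          [retry]
            Y self-dual
          [stop]
            end self-dual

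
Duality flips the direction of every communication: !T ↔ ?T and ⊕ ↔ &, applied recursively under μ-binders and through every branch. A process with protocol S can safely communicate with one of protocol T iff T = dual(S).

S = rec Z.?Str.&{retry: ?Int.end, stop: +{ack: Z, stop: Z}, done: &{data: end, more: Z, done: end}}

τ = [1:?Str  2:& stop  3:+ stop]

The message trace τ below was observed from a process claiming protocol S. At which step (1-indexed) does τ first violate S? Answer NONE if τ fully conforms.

@1 ?Str  ✓  residual = &{retry: ?Int.end, stop: +{ack: rec Z.…, stop: rec Z.…}, done: &{data: end, more: rec Z.…, done: end}}
@2 & stop  ✓  residual = +{ack: rec Z.…, stop: rec Z.…}
@3 + stop  ✓  residual = rec Z.…
trace exhausted — no violation

NONE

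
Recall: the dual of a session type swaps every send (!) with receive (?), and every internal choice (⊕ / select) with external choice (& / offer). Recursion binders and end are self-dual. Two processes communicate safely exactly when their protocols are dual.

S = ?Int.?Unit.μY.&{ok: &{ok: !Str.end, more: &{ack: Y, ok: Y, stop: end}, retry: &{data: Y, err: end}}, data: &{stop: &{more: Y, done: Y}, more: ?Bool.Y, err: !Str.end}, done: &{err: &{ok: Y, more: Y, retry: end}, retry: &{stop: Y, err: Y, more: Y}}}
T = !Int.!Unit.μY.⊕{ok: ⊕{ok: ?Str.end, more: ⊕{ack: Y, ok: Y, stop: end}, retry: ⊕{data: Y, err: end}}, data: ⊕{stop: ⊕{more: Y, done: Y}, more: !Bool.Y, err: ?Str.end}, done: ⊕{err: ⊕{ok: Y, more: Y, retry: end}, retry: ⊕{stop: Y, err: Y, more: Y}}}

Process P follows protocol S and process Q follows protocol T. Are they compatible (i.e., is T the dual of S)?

YES

?Int ‖ !Int  ✓
  ?Unit ‖ !Unit  ✓
    μY ‖ μY  ✓ (binder kept)
      &{ok,data,done} ‖ ⊕{ok,data,done}  ✓ labels match
        case ok:
          &{ok,more,retry} ‖ ⊕{ok,more,retry}  ✓ labels match
            case ok:
              !Str ‖ ?Str  ✓
                end ‖ end  ✓
            case more:
              &{ack,ok,stop} ‖ ⊕{ack,ok,stop}  ✓ labels match
                case ack:
                  Y ‖ Y  ✓
                case ok:
                  Y ‖ Y  ✓
                case stop:
                  end ‖ end  ✓
            case retry:
              &{data,err} ‖ ⊕{data,err}  ✓ labels match
                case data:
                  Y ‖ Y  ✓
                case err:
                  end ‖ end  ✓
        case data:
          &{stop,more,err} ‖ ⊕{stop,more,err}  ✓ labels match
            case stop:
              &{more,done} ‖ ⊕{more,done}  ✓ labels match
                case more:
                  Y ‖ Y  ✓
                case done:
                  Y ‖ Y  ✓
            case more:
              ?Bool ‖ !Bool  ✓
                Y ‖ Y  ✓
            case err:
              !Str ‖ ?Str  ✓
                end ‖ end  ✓
        case done:
          &{err,retry} ‖ ⊕{err,retry}  ✓ labels match
            case err:
              &{ok,more,retry} ‖ ⊕{ok,more,retry}  ✓ labels match
                case ok:
                  Y ‖ Y  ✓
                case more:
                  Y ‖ Y  ✓
                case retry:
                  end ‖ end  ✓
            case retry:
              &{stop,err,more} ‖ ⊕{stop,err,more}  ✓ labels match
                case stop:
                  Y ‖ Y  ✓
                case err:
                  Y ‖ Y  ✓
                case more:
                  Y ‖ Y  ✓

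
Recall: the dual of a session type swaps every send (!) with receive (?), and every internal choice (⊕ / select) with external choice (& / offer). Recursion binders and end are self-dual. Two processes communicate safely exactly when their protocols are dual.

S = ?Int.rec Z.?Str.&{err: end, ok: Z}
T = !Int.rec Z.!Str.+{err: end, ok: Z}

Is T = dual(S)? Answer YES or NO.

YES

?Int ‖ !Int  ok
  rec Z ‖ rec Z  ok (μ self-dual)
    ?Str ‖ !Str  ok
      &{err,ok} ‖ +{err,ok}  ok same labels
        • err:
          end ‖ end  ok
        • ok:
          Z ‖ Z  ok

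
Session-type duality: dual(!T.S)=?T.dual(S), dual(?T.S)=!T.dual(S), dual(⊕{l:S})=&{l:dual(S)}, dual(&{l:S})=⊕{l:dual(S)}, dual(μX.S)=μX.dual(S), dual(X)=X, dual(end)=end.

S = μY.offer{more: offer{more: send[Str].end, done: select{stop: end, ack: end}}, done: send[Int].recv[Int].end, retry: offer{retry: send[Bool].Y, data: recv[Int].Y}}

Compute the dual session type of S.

μY.select{more: select{more: recv[Str].end, done: offer{stop: end, ack: end}}, done: recv[Int].send[Int].end, retry: select{retry: recv[Bool].Y, data: send[Int].Y}}

μY = μY  (binder kept)
  offer{more,done,retry} = select{more,done,retry}  (&→⊕)
    • more:
      offer{more,done} = select{more,done}  (&→⊕)
        • more:
          send[Str] = recv[Str]
            dual(end) = end
        • done:
          select{stop,ack} = offer{stop,ack}  (select→offer)
            • stop:
              dual(end) = end
            • ack:
              dual(end) = end
    • done:
      send[Int] = recv[Int]
        recv[Int] = send[Int]
          dual(end) = end
    • retry:
      offer{retry,data} = select{retry,data}  (&→⊕)
        • retry:
          send[Bool] = recv[Bool]
            dual(Y) = Y
        • data:
          recv[Int] = send[Int]
            dual(Y) = Y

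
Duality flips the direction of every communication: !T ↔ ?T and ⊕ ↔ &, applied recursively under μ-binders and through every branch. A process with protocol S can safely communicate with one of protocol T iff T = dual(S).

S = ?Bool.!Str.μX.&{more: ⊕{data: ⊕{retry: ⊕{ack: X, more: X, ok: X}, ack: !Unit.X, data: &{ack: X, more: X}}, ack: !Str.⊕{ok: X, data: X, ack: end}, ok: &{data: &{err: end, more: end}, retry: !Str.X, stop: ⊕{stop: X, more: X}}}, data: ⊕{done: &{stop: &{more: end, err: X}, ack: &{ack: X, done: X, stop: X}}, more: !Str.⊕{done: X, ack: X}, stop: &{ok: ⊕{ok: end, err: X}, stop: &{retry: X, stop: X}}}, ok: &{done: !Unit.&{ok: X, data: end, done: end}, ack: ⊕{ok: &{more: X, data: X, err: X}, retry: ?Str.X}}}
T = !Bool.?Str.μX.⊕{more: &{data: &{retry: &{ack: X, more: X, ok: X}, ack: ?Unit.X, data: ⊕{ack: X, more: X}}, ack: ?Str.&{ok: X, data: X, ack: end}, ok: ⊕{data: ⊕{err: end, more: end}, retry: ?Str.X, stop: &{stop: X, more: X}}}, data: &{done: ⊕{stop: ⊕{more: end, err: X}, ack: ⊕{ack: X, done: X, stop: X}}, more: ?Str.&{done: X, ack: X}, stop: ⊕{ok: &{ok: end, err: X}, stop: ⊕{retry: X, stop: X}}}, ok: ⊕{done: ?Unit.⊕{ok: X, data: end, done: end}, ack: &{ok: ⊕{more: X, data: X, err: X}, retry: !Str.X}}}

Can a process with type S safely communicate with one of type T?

YES

?Bool vs !Bool  ok
  !Str vs ?Str  ok
    μX vs μX  ok (μ self-dual)
      &{more,data,ok} vs ⊕{more,data,ok}  ok same labels
        case more:
          ⊕{data,ack,ok} vs &{data,ack,ok}  ok same labels
            case data:
              ⊕{retry,ack,data} vs &{retry,ack,data}  ok same labels
                case retry:
                  ⊕{ack,more,ok} vs &{ack,more,ok}  ok same labels
                    case ack:
                      X vs X  ok
                    case more:
                      X vs X  ok
                    case ok:
                      X vs X  ok
                case ack:
                  !Unit vs ?Unit  ok
                    X vs X  ok
                case data:
                  &{ack,more} vs ⊕{ack,more}  ok same labels
                    case ack:
                      X vs X  ok
                    case more:
                      X vs X  ok
            case ack:
              !Str vs ?Str  ok
                ⊕{ok,data,ack} vs &{ok,data,ack}  ok same labels
                  case ok:
                    X vs X  ok
                  case data:
                    X vs X  ok
                  case ack:
                    end vs end  ok
            case ok:
              &{data,retry,stop} vs ⊕{data,retry,stop}  ok same labels
                case data:
                  &{err,more} vs ⊕{err,more}  ok same labels
                    case err:
                      end vs end  ok
                    case more:
                      end vs end  ok
                case retry:
                  !Str vs ?Str  ok
                    X vs X  ok
                case stop:
                  ⊕{stop,more} vs &{stop,more}  ok same labels
                    case stop:
                      X vs X  ok
                    case more:
                      X vs X  ok
        case data:
          ⊕{done,more,stop} vs &{done,more,stop}  ok same labels
            case done:
              &{stop,ack} vs ⊕{stop,ack}  ok same labels
                case stop:
                  &{more,err} vs ⊕{more,err}  ok same labels
                    case more:
                      end vs end  ok
                    case err:
                      X vs X  ok
                case ack:
                  &{ack,done,stop} vs ⊕{ack,done,stop}  ok same labels
                    case ack:
                      X vs X  ok
                    case done:
                      X vs X  ok
                    case stop:
                      X vs X  ok
            case more:
              !Str vs ?Str  ok
                ⊕{done,ack} vs &{done,ack}  ok same labels
                  case done:
                    X vs X  ok
                  case ack:
                    X vs X  ok
            case stop:
              &{ok,stop} vs ⊕{ok,stop}  ok same labels
                case ok:
                  ⊕{ok,err} vs &{ok,err}  ok same labels
                    case ok:
                      end vs end  ok
                    case err:
                      X vs X  ok
                case stop:
                  &{retry,stop} vs ⊕{retry,stop}  ok same labels
                    case retry:
                      X vs X  ok
                    case stop:
                      X vs X  ok
        case ok:
          &{done,ack} vs ⊕{done,ack}  ok same labels
            case done:
              !Unit vs ?Unit  ok
                &{ok,data,done} vs ⊕{ok,data,done}  ok same labels
                  case ok:
                    X vs X  ok
                  case data:
                    end vs end  ok
                  case done:
                    end vs end  ok
            case ack:
              ⊕{ok,retry} vs &{ok,retry}  ok same labels
                case ok:
                  &{more,data,err} vs ⊕{more,data,err}  ok same labels
                    case more:
                      X vs X  ok
                    case data:
                      X vs X  ok
                    case err:
                      X vs X  ok
                case retry:
                  ?Str vs !Str  ok
                    X vs X  ok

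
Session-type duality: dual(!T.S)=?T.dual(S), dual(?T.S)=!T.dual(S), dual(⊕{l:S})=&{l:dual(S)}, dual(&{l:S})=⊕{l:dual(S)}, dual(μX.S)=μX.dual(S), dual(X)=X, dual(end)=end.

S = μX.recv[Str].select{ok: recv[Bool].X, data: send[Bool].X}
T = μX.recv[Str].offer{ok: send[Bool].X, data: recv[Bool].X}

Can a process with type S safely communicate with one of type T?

NO

μX vs μX  match (binder kept)
  recv[Str] vs recv[Str]  ✗ same direction on both sides — not dual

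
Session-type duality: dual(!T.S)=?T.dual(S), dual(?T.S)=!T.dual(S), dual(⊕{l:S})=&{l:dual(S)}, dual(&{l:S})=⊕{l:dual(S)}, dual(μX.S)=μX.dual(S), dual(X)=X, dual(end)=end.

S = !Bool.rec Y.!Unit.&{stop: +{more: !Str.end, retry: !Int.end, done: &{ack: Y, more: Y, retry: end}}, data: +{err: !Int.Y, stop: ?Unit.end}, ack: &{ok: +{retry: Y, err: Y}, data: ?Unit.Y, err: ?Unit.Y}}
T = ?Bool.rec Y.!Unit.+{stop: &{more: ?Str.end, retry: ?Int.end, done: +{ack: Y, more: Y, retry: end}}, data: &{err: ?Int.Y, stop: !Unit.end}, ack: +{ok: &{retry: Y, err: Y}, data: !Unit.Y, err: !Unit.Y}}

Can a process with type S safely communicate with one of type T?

NO

!Bool vs ?Bool  ok
  rec Y vs rec Y  ok (binder kept)
    !Unit vs !Unit  ✗ same direction on both sides — not dual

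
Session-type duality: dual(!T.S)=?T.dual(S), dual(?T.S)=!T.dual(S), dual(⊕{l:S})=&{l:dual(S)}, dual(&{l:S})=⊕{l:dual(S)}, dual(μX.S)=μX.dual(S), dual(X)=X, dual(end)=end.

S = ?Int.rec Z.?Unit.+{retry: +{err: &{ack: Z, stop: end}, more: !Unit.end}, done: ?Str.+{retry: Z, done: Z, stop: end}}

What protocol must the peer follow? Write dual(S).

?Int ↦ !Int
  rec Z ↦ rec Z  (binder kept)
    ?Unit ↦ !Unit
      +{retry,done} ↦ &{retry,done}  (select→offer)
        case retry:
          +{err,more} ↦ &{err,more}  (select→offer)
            case err:
              &{ack,stop} ↦ +{ack,stop}  (offer→select)
                case ack:
                  Z ↦ Z
                case stop:
                  end ↦ end
            case more:
              !Unit ↦ ?Unit
                end ↦ end
        case done:
          ?Str ↦ !Str
            +{retry,done,stop} ↦ &{retry,done,stop}  (select→offer)
              case retry:
                Z ↦ Z
              case done:
                Z ↦ Z
              case stop:
                end ↦ end

!Int.rec Z.!Unit.&{retry: &{err: +{ack: Z, stop: end}, more: ?Unit.end}, done: !Str.&{retry: Z, done: Z, stop: end}}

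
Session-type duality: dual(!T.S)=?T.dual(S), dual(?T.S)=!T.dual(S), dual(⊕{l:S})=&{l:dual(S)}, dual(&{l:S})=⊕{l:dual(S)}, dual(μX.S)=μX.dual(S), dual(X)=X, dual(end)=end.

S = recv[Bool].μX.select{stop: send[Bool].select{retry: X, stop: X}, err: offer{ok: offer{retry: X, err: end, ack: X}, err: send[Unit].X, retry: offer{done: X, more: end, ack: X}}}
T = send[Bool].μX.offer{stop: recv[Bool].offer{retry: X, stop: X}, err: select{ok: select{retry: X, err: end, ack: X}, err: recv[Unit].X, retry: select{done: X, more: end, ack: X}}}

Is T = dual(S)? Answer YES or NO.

recv[Bool] vs send[Bool]  ok
  μX vs μX  ok (μ self-dual)
    select{stop,err} vs offer{stop,err}  ok same labels
      • stop:
        send[Bool] vs recv[Bool]  ok
          select{retry,stop} vs offer{retry,stop}  ok same labels
            • retry:
              X vs X  ok
            • stop:
              X vs X  ok
      • err:
        offer{ok,err,retry} vs select{ok,err,retry}  ok same labels
          • ok:
            offer{retry,err,ack} vs select{retry,err,ack}  ok same labels
              • retry:
                X vs X  ok
              • err:
                end vs end  ok
              • ack:
                X vs X  ok
          • err:
            send[Unit] vs recv[Unit]  ok
              X vs X  ok
          • retry:
            offer{done,more,ack} vs select{done,more,ack}  ok same labels
              • done:
                X vs X  ok
              • more:
                end vs end  ok
              • ack:
                X vs X  ok

YES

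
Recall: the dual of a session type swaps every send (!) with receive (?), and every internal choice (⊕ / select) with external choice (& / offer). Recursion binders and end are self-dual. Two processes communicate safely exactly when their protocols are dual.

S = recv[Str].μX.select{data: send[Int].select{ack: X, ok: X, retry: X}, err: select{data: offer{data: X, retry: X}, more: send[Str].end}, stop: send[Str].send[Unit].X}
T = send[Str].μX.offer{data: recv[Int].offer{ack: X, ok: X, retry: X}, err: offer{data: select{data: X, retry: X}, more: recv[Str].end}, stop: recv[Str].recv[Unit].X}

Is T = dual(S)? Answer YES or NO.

recv[Str] | send[Str]  ok
  μX | μX  ok (rec unchanged)
    select{data,err,stop} | offer{data,err,stop}  ok same labels
      [data]
        send[Int] | recv[Int]  ok
          select{ack,ok,retry} | offer{ack,ok,retry}  ok same labels
            [ack]
              X | X  ok
            [ok]
              X | X  ok
            [retry]
              X | X  ok
      [err]
        select{data,more} | offer{data,more}  ok same labels
          [data]
            offer{data,retry} | select{data,retry}  ok same labels
              [data]
                X | X  ok
              [retry]
                X | X  ok
          [more]
            send[Str] | recv[Str]  ok
              end | end  ok
      [stop]
        send[Str] | recv[Str]  ok
          send[Unit] | recv[Unit]  ok
            X | X  ok

YES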